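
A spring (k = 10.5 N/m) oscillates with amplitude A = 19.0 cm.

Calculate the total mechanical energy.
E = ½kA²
E = ½kA² = ½×10.5×(0.19)² = 0.1895 J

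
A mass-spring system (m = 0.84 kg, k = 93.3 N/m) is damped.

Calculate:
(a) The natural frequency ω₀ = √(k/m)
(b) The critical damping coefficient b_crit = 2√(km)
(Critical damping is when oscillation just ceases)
ω₀ = √(k/m) = √(93.3/0.84) = 10.54 rad/s
b_crit = 2√(km) = 2√(93.3×0.84) = 17.71 kg/s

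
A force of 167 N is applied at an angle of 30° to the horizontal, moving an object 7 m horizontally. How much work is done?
W = Fd cosθ = 167×7×cos(30°) = 1012.4 J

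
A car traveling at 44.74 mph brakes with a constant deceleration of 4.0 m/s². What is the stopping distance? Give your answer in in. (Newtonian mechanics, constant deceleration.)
d = v₀² / (2a) (with unit conversion) = 1969.0 in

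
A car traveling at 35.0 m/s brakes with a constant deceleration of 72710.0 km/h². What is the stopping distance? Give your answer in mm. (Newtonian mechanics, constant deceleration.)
d = v₀² / (2a) (with unit conversion) = 109200.0 mm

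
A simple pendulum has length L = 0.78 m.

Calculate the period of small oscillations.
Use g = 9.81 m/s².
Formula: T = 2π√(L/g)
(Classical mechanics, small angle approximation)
T = 2π√(L/g) = 2π√(0.78/9.81) = 1.772 s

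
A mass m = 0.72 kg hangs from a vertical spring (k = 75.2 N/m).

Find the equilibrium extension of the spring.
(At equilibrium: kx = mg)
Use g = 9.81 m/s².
x_eq = mg/k = 0.72×9.81/75.2 = 0.09393 m = 9.393 cm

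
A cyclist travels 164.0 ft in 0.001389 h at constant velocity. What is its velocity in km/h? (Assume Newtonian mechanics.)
v = d/t (with unit conversion) = 35.99 km/h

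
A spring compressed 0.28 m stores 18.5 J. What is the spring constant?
PE = ½kx² → k = 2PE/x² = 2×18.5/0.28² = 471.9 N/m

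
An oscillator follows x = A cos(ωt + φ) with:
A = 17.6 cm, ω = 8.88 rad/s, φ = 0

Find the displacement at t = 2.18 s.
x = A cos(ωt + φ) = 17.6×cos(8.88×2.18 + 0) = 15.37 cm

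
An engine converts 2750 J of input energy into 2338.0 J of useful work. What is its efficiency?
η = W_out/W_in = 2338.0/2750 = 0.8502 = 85.02%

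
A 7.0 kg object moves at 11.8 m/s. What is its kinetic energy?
KE = ½mv² = ½×7.0×11.8² = 487.34 J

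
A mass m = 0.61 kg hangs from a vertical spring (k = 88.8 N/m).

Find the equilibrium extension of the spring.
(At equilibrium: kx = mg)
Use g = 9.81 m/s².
x_eq = mg/k = 0.61×9.81/88.8 = 0.06739 m = 6.739 cm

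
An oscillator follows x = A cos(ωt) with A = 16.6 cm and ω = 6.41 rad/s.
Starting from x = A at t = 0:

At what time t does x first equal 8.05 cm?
cos(ωt) = x/A = 8.05/16.6 = 0.4849
ωt = arccos(0.4849) = 1.065 rad
t = 1.065/6.41 = 0.1661 s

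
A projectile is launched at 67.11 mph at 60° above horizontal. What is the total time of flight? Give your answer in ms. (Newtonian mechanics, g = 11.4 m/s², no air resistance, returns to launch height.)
T = 2v₀sin(θ)/g (with unit conversion) = 4558.0 ms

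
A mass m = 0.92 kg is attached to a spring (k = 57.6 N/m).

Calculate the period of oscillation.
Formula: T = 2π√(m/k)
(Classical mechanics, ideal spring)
T = 2π√(m/k) = 2π√(0.92/57.6) = 0.7941 s; f = 1/T = 1.259 Hz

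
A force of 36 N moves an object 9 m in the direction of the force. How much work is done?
W = Fd = 36×9 = 324.0 J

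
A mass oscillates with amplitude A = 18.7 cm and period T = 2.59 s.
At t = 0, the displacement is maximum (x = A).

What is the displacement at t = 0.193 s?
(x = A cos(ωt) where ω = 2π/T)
ω = 2π/T = 2π/2.59 = 2.426 rad/s
x = A cos(ωt) = 18.7×cos(2.426×0.193) = 16.69 cm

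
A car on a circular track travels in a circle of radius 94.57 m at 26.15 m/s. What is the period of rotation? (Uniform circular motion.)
T = 2πr/v = 2π×94.57/26.15 = 22.72 s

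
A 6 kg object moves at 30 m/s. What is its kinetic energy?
KE = ½mv² = ½×6×30² = 2700.0 J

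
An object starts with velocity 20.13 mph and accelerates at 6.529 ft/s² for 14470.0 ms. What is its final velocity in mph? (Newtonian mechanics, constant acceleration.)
v = v₀ + at (with unit conversion) = 84.54 mph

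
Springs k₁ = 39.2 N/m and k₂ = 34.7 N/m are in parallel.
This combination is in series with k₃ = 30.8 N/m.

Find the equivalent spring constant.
k₁₂ = k₁ + k₂ = 73.9 N/m (parallel)
1/k_eq = 1/k₁₂ + 1/k₃ → k_eq = 21.74 N/m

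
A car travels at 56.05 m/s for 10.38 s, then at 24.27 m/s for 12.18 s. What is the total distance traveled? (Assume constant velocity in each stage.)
d₁ = v₁t₁ = 56.05 × 10.38 = 581.799 m
d₂ = v₂t₂ = 24.27 × 12.18 = 295.609 m
d_total = 581.799 + 295.609 = 877.41 m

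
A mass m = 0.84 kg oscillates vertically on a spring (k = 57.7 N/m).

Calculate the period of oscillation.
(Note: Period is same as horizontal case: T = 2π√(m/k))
T = 2π√(m/k) = 2π√(0.84/57.7) = 0.7581 s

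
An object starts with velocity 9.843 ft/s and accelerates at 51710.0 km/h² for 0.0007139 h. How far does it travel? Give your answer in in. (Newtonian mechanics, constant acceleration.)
d = v₀t + ½at² (with unit conversion) = 822.3 in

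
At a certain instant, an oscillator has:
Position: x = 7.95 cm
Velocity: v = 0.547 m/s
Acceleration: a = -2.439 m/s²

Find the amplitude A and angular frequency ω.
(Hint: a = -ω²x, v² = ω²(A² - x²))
a = −ω²x → ω = √(|a|/x) = √(2.439/0.0795) = 5.539 rad/s
v² = ω²(A² − x²) → A = √(x² + v²/ω²) = √(0.0795² + 0.547²/5.539²) = 0.1268 m = 12.68 cm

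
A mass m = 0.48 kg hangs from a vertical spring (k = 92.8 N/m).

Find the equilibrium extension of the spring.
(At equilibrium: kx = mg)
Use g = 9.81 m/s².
x_eq = mg/k = 0.48×9.81/92.8 = 0.05074 m = 5.074 cm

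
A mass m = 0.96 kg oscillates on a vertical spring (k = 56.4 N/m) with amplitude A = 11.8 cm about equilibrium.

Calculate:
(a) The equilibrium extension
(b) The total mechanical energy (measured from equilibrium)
x_eq = mg/k = 0.96×9.81/56.4 = 0.167 m = 16.7 cm
E = ½kA² = ½×56.4×(0.118)² = 0.3927 J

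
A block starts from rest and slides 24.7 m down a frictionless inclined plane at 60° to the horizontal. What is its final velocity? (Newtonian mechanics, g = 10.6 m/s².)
a = g sin(θ) = 10.6 × sin(60°) = 9.18 m/s²
v = √(2ad) = √(2 × 9.18 × 24.7) = 21.3 m/s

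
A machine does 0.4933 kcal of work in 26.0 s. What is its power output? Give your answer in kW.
P = W/t = 2064 J / 26 s = 79.38 W = 0.07938 kW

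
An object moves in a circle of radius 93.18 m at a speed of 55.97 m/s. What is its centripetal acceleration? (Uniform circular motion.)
a_c = v²/r = 55.97²/93.18 = 3132.64/93.18 = 33.62 m/s²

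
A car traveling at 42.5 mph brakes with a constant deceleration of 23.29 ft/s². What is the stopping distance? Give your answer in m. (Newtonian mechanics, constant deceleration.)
d = v₀² / (2a) (with unit conversion) = 25.42 m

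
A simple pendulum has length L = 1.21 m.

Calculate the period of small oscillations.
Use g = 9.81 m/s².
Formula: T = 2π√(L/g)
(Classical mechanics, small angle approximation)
T = 2π√(L/g) = 2π√(1.21/9.81) = 2.207 s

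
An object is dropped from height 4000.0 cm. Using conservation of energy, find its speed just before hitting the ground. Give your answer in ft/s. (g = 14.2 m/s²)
mgh = ½mv² → v = √(2gh) = √(2×14.2×40) = 33.7 m/s = 110.6 ft/s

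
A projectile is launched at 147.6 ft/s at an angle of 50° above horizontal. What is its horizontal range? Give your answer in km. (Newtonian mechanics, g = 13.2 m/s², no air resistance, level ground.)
R = v₀² sin(2θ) / g (with unit conversion) = 0.151 km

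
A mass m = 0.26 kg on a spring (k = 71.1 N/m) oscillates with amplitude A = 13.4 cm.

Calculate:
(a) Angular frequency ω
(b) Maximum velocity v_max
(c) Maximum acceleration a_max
ω = √(k/m) = √(71.1/0.26) = 16.54 rad/s
v_max = ωA = 16.54×0.134 = 2.216 m/s
a_max = ω²A = 16.54²×0.134 = 36.64 m/s²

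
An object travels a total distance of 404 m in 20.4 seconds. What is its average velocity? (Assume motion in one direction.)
v_avg = Δd / Δt = 404 / 20.4 = 19.8 m/s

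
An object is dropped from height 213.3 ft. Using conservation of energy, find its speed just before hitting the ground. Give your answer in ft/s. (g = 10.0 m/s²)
mgh = ½mv² → v = √(2gh) = √(2×10.0×65.01) = 36.06 m/s = 118.3 ft/s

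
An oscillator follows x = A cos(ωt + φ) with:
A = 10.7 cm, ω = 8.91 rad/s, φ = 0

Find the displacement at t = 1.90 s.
x = A cos(ωt + φ) = 10.7×cos(8.91×1.9 + 0) = -3.667 cm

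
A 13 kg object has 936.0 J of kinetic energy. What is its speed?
KE = ½mv² → v = √(2KE/m) = √(2×936.0/13) = 12.0 m/s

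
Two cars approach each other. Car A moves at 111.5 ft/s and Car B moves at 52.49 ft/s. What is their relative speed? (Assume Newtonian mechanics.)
v_rel = v_A + v_B = 111.5 + 52.49 = 164.0 ft/s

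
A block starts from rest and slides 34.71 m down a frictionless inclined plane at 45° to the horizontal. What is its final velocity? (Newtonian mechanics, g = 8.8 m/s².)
a = g sin(θ) = 8.8 × sin(45°) = 6.22 m/s²
v = √(2ad) = √(2 × 6.22 × 34.71) = 20.78 m/s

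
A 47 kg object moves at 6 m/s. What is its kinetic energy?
KE = ½mv² = ½×47×6² = 846.0 J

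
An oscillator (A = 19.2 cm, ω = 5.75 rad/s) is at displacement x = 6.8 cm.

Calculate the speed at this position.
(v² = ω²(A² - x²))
v = ω√(A² − x²) = 5.75×√(0.192² − 0.068²) = 1.032 m/s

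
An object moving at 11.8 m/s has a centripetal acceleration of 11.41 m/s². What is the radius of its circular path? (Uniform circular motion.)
r = v²/a_c = 11.8²/11.41 = 12.2 m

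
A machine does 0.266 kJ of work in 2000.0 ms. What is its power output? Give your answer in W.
P = W/t = 266 J / 2 s = 133 W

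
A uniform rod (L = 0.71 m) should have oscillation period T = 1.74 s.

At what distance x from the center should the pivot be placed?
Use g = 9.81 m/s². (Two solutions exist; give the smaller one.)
T = 2π√((L²/12 + x²)/(gx)). Let c = T²g/(4π²) = 0.7523.
x² − cx + L²/12 = 0 → x = (c − √(c² − L²/3))/2 = 0.06074 m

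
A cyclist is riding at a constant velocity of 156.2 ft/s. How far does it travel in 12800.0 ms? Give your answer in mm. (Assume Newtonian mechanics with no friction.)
d = vt (with unit conversion) = 609400.0 mm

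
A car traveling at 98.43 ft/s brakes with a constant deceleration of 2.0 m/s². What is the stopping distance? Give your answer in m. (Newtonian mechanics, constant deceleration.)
d = v₀² / (2a) (with unit conversion) = 225.0 m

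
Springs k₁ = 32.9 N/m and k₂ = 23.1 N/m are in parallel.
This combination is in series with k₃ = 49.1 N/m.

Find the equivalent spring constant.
k₁₂ = k₁ + k₂ = 56 N/m (parallel)
1/k_eq = 1/k₁₂ + 1/k₃ → k_eq = 26.16 N/m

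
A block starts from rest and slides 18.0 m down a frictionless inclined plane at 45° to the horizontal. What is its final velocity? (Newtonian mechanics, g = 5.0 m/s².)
a = g sin(θ) = 5.0 × sin(45°) = 3.54 m/s²
v = √(2ad) = √(2 × 3.54 × 18.0) = 11.28 m/s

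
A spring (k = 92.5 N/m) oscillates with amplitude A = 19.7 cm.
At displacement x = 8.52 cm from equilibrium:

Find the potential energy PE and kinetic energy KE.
E_total = ½kA² = ½×92.5×(0.197)² = 1.795 J
PE = ½kx² = ½×92.5×(0.0852)² = 0.3357 J
KE = E_total − PE = 1.459 J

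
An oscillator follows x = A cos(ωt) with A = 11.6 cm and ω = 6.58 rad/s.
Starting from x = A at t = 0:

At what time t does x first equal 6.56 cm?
cos(ωt) = x/A = 6.56/11.6 = 0.5655
ωt = arccos(0.5655) = 0.9697 rad
t = 0.9697/6.58 = 0.1474 s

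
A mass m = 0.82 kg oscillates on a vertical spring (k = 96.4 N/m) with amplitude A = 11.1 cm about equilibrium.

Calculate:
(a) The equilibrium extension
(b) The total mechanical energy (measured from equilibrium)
x_eq = mg/k = 0.82×9.81/96.4 = 0.08345 m = 8.345 cm
E = ½kA² = ½×96.4×(0.111)² = 0.5939 J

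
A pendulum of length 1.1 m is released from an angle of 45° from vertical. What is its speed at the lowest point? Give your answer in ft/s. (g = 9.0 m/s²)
h = L(1 − cosθ) = 1.1×(1 − cos45°) = 0.3222 m
v = √(2gh) = √(2×9.0×0.3222) = 2.408 m/s = 7.901 ft/s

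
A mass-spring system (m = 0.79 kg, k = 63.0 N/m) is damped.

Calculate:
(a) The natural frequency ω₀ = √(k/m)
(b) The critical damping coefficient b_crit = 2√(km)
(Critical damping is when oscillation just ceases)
ω₀ = √(k/m) = √(63.0/0.79) = 8.93 rad/s
b_crit = 2√(km) = 2√(63.0×0.79) = 14.11 kg/s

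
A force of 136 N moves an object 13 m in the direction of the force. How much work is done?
W = Fd = 136×13 = 1768.0 J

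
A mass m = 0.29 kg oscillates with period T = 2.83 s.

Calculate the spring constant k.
T = 2π√(m/k) → k = m(2π/T)² = 0.29×(2π/2.83)² = 1.43 N/m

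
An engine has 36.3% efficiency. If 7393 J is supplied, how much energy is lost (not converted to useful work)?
W_out = η × W_in = 0.363×7393 = 2683.7 J
W_lost = W_in − W_out = 7393 − 2683.7 = 4709.3 J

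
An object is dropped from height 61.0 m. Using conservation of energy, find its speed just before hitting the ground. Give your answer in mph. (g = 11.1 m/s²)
mgh = ½mv² → v = √(2gh) = √(2×11.1×61) = 36.8 m/s = 82.32 mph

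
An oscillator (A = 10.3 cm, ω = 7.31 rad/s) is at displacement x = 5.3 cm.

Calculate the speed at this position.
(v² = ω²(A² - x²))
v = ω√(A² − x²) = 7.31×√(0.103² − 0.053²) = 0.6456 m/s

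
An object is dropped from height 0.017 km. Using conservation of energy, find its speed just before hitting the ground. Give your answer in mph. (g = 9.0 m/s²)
mgh = ½mv² → v = √(2gh) = √(2×9.0×17) = 17.49 m/s = 39.13 mph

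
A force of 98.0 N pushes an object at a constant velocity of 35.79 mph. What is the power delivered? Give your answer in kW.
P = Fv = 98 N × 16 m/s = 1568 W = 1.568 kW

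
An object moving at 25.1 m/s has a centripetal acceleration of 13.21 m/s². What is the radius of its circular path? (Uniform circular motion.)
r = v²/a_c = 25.1²/13.21 = 47.69 m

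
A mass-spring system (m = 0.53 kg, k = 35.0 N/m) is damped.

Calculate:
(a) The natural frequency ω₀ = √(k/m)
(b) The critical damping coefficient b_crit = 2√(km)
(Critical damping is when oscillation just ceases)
ω₀ = √(k/m) = √(35.0/0.53) = 8.126 rad/s
b_crit = 2√(km) = 2√(35.0×0.53) = 8.614 kg/s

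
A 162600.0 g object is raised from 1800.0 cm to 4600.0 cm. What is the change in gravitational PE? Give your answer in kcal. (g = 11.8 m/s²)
ΔPE = mg(h₂ − h₁) = 162.6 kg × 11.8 m/s² × (46 − 18) m = 5.372e+04 J = 12.84 kcal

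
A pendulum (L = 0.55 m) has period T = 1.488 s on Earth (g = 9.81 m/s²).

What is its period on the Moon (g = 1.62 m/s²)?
T = 2π√(L/g), so T_moon/T_earth = √(g_earth/g_moon)
T_moon = 2π√(0.55/1.62) = 3.661 s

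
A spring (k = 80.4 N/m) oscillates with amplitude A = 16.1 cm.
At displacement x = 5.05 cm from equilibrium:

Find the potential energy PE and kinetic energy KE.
E_total = ½kA² = ½×80.4×(0.161)² = 1.042 J
PE = ½kx² = ½×80.4×(0.0505)² = 0.1025 J
KE = E_total − PE = 0.9395 J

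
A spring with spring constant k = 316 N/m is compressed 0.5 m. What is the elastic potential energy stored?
PE = ½kx² = ½×316×0.5² = 39.5 J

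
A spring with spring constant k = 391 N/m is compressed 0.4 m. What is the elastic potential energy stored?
PE = ½kx² = ½×391×0.4² = 31.28 J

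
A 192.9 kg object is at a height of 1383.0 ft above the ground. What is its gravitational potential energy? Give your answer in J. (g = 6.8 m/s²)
PE = mgh = 192.9 kg × 6.8 m/s² × 421.5 m = 5.529e+05 J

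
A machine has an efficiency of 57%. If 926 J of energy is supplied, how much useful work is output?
W_out = η × W_in = 0.57 × 926 = 527.82 J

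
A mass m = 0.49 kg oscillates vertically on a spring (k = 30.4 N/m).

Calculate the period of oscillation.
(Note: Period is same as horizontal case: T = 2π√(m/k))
T = 2π√(m/k) = 2π√(0.49/30.4) = 0.7977 s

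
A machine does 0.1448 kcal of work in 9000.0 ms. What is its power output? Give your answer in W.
P = W/t = 605.8 J / 9 s = 67.32 W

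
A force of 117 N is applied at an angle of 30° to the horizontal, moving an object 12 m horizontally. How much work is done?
W = Fd cosθ = 117×12×cos(30°) = 1215.9 J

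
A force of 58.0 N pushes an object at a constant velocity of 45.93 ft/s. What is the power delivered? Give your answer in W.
P = Fv = 58 N × 14 m/s = 812 W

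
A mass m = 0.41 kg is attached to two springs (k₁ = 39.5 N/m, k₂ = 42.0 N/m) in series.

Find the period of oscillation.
k_eq = k₁k₂/(k₁+k₂) = 20.36 N/m
T = 2π√(m/k_eq) = 2π√(0.41/20.36) = 0.8917 s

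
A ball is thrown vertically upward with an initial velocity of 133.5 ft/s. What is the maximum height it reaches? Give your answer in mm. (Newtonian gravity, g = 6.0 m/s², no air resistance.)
h_max = v₀²/(2g) (with unit conversion) = 138000.0 mm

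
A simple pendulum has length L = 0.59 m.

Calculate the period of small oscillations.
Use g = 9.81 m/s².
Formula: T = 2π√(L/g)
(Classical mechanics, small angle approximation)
T = 2π√(L/g) = 2π√(0.59/9.81) = 1.541 s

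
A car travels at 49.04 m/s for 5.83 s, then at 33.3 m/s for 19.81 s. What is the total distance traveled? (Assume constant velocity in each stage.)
d₁ = v₁t₁ = 49.04 × 5.83 = 285.903 m
d₂ = v₂t₂ = 33.3 × 19.81 = 659.673 m
d_total = 285.903 + 659.673 = 945.58 m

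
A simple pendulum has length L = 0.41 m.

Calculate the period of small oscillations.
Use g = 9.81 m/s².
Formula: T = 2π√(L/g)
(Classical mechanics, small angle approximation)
T = 2π√(L/g) = 2π√(0.41/9.81) = 1.285 s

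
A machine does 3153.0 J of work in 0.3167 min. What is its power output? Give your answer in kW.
P = W/t = 3153 J / 19 s = 165.9 W = 0.1659 kW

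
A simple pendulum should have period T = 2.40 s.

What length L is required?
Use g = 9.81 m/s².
T = 2π√(L/g) → L = g(T/2π)² = 9.81×(2.4/2π)² = 1.431 m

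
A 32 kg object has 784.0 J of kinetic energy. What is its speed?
KE = ½mv² → v = √(2KE/m) = √(2×784.0/32) = 7.0 m/s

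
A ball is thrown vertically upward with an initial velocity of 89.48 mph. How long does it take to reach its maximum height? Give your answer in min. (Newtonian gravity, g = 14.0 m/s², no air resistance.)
t_up = v₀/g (with unit conversion) = 0.04762 min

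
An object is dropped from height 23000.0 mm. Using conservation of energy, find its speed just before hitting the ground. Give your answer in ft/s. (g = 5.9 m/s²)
mgh = ½mv² → v = √(2gh) = √(2×5.9×23) = 16.47 m/s = 54.05 ft/s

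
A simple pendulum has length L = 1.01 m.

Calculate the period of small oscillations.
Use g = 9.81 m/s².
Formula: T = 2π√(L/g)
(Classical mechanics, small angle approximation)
T = 2π√(L/g) = 2π√(1.01/9.81) = 2.016 s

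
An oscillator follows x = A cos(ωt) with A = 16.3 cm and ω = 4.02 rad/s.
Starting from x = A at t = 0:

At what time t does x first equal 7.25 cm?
cos(ωt) = x/A = 7.25/16.3 = 0.4448
ωt = arccos(0.4448) = 1.11 rad
t = 1.11/4.02 = 0.2761 s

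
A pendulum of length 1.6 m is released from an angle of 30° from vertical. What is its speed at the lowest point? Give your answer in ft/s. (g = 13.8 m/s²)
h = L(1 − cosθ) = 1.6×(1 − cos30°) = 0.2144 m
v = √(2gh) = √(2×13.8×0.2144) = 2.432 m/s = 7.98 ft/s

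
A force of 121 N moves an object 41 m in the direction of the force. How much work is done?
W = Fd = 121×41 = 4961.0 J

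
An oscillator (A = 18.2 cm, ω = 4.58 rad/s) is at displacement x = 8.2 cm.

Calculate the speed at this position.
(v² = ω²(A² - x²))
v = ω√(A² − x²) = 4.58×√(0.182² − 0.082²) = 0.7442 m/s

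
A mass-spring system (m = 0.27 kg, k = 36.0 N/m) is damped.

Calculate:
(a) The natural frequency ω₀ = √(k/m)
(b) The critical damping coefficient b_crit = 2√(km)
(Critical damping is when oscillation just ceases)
ω₀ = √(k/m) = √(36.0/0.27) = 11.55 rad/s
b_crit = 2√(km) = 2√(36.0×0.27) = 6.235 kg/s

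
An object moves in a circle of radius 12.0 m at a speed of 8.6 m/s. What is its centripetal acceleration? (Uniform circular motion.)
a_c = v²/r = 8.6²/12.0 = 73.96/12.0 = 6.16 m/s²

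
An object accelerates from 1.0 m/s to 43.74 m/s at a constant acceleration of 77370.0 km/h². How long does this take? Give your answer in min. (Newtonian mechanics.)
t = (v - v₀)/a (with unit conversion) = 0.1193 min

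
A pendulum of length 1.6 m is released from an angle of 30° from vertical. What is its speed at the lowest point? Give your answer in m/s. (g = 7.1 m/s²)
h = L(1 − cosθ) = 1.6×(1 − cos30°) = 0.2144 m
v = √(2gh) = √(2×7.1×0.2144) = 1.745 m/s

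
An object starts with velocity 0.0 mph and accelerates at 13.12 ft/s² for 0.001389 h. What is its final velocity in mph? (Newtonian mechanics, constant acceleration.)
v = v₀ + at (with unit conversion) = 44.73 mph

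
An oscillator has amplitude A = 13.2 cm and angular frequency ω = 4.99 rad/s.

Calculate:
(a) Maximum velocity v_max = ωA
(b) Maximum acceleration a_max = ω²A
v_max = ωA = 4.99×0.132 = 0.6587 m/s
a_max = ω²A = 4.99²×0.132 = 3.287 m/s²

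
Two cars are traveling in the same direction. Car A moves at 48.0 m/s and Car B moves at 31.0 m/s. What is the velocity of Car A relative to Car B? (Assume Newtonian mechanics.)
v_rel = v_A - v_B = 48.0 - 31.0 = 17.0 m/s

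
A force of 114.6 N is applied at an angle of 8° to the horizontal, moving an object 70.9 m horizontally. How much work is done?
W = Fd cosθ = 114.6×70.9×cos(8°) = 8046.1 J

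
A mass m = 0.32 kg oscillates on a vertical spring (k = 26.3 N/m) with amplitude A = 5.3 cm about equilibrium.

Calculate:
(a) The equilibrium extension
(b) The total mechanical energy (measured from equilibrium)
x_eq = mg/k = 0.32×9.81/26.3 = 0.1194 m = 11.94 cm
E = ½kA² = ½×26.3×(0.053)² = 0.03694 J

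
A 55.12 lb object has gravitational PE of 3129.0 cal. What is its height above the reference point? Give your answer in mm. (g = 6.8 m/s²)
PE = mgh → h = PE/(mg) = 1.309e+04 J / (25 kg × 6.8 m/s²) = 77 m = 77000.0 mm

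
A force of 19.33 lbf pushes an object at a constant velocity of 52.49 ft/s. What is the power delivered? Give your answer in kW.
P = Fv = 85.98 N × 16 m/s = 1376 W = 1.376 kW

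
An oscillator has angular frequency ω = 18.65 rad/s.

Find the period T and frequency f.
T = 2π/ω = 2π/18.65 = 0.3369 s; f = ω/2π = 2.968 Hz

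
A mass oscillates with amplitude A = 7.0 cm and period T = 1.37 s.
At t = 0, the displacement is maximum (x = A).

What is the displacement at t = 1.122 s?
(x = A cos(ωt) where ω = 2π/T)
ω = 2π/T = 2π/1.37 = 4.586 rad/s
x = A cos(ωt) = 7.0×cos(4.586×1.122) = 2.94 cm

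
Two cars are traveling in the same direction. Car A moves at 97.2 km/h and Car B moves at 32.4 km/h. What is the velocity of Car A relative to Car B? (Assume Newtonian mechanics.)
v_rel = v_A - v_B = 97.2 - 32.4 = 64.8 km/h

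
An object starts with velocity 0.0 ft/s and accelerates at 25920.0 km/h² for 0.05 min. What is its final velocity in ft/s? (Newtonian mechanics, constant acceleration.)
v = v₀ + at (with unit conversion) = 19.69 ft/s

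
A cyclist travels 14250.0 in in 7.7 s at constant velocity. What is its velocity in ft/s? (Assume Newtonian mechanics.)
v = d/t (with unit conversion) = 154.2 ft/s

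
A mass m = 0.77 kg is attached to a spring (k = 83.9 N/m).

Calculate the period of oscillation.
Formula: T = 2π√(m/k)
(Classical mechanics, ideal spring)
T = 2π√(m/k) = 2π√(0.77/83.9) = 0.6019 s; f = 1/T = 1.661 Hz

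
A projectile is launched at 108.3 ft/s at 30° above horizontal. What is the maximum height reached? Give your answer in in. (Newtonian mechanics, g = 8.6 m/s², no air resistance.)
H = v₀²sin²(θ)/(2g) (with unit conversion) = 623.5 in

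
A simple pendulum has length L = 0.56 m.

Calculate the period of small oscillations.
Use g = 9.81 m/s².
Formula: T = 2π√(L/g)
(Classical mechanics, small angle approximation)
T = 2π√(L/g) = 2π√(0.56/9.81) = 1.501 s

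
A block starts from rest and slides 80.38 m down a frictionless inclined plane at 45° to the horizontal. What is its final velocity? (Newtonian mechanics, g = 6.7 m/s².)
a = g sin(θ) = 6.7 × sin(45°) = 4.74 m/s²
v = √(2ad) = √(2 × 4.74 × 80.38) = 27.6 m/s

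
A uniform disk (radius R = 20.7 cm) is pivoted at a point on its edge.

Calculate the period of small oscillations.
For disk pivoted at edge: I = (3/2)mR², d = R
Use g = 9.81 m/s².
I/m = (3/2)R² = 0.06427 m²; d = R = 0.207 m
T = 2π√((3/2)R²/(gR)) = 2π√(3R/(2g)) = 1.118 s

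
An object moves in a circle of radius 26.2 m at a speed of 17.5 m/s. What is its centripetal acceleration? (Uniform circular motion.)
a_c = v²/r = 17.5²/26.2 = 306.25/26.2 = 11.69 m/s²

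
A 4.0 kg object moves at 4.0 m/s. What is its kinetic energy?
KE = ½mv² = ½×4.0×4.0² = 32.0 J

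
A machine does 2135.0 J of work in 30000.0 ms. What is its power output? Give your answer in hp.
P = W/t = 2135 J / 30 s = 71.17 W = 0.09544 hp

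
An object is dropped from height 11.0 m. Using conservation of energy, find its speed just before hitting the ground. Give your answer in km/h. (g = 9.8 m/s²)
mgh = ½mv² → v = √(2gh) = √(2×9.8×11) = 14.68 m/s = 52.86 km/h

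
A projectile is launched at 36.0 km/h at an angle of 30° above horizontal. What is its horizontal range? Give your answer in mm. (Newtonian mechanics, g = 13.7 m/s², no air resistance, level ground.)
R = v₀² sin(2θ) / g (with unit conversion) = 6321.0 mm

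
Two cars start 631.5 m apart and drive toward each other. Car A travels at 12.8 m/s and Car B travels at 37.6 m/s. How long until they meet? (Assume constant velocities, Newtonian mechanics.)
Combined speed: v_combined = 12.8 + 37.6 = 50.4 m/s
Time to meet: t = d/50.4 = 631.5/50.4 = 12.53 s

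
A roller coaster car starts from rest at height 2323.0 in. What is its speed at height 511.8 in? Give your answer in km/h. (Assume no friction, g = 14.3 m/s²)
mgh₁ = ½mv₂² + mgh₂ → v₂ = √(2g(h₁−h₂)) = √(2×14.3×(59−13)) = 36.27 m/s = 130.6 km/h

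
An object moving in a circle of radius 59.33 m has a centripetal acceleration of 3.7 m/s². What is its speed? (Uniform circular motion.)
v = √(a_c × r) = √(3.7 × 59.33) = 14.82 m/s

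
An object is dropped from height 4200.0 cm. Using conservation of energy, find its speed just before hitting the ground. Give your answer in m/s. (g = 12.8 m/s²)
mgh = ½mv² → v = √(2gh) = √(2×12.8×42) = 32.79 m/s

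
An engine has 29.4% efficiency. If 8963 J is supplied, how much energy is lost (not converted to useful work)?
W_out = η × W_in = 0.294×8963 = 2635.1 J
W_lost = W_in − W_out = 8963 − 2635.1 = 6327.9 J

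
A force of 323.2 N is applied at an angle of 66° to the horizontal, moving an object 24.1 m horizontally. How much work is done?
W = Fd cosθ = 323.2×24.1×cos(66°) = 3168.1 J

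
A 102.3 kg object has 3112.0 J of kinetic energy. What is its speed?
KE = ½mv² → v = √(2KE/m) = √(2×3112.0/102.3) = 7.8 m/s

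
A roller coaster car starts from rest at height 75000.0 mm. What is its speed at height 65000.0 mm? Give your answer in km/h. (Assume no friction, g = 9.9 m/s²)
mgh₁ = ½mv₂² + mgh₂ → v₂ = √(2g(h₁−h₂)) = √(2×9.9×(75−65)) = 14.07 m/s = 50.66 km/h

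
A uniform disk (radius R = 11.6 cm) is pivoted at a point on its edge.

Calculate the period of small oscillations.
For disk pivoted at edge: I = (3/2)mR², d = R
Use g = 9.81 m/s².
I/m = (3/2)R² = 0.02018 m²; d = R = 0.116 m
T = 2π√((3/2)R²/(gR)) = 2π√(3R/(2g)) = 0.8368 s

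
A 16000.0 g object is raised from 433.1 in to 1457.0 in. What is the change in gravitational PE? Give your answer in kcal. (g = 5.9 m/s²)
ΔPE = mg(h₂ − h₁) = 16 kg × 5.9 m/s² × (37.01 − 11) m = 2455 J = 0.5868 kcal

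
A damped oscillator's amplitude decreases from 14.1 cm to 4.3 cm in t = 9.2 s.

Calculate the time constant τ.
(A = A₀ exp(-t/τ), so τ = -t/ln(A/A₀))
A/A₀ = 4.3/14.1 = 0.305; ln(A/A₀) = -1.188
τ = −t/ln(A/A₀) = −9.2/-1.188 = 7.747 s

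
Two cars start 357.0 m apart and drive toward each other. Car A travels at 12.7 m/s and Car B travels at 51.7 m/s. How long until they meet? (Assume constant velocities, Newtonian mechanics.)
Combined speed: v_combined = 12.7 + 51.7 = 64.4 m/s
Time to meet: t = d/64.4 = 357.0/64.4 = 5.54 s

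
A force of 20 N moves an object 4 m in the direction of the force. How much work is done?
W = Fd = 20×4 = 80.0 J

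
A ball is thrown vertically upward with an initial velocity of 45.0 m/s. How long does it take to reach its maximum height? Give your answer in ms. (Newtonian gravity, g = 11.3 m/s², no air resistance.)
t_up = v₀/g (with unit conversion) = 3982.0 ms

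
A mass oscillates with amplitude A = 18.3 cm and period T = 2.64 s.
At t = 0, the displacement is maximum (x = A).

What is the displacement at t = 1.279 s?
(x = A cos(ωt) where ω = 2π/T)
ω = 2π/T = 2π/2.64 = 2.38 rad/s
x = A cos(ωt) = 18.3×cos(2.38×1.279) = -18.21 cm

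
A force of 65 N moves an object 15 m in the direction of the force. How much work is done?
W = Fd = 65×15 = 975.0 J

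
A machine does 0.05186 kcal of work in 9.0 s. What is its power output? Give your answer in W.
P = W/t = 217 J / 9 s = 24.11 W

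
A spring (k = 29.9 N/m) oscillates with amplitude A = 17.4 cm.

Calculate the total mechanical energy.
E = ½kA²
E = ½kA² = ½×29.9×(0.174)² = 0.4526 J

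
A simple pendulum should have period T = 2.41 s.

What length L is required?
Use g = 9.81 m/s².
T = 2π√(L/g) → L = g(T/2π)² = 9.81×(2.41/2π)² = 1.443 m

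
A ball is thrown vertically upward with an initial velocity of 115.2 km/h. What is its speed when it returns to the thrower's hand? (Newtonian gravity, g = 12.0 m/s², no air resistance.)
By conservation of energy, the ball returns at the same speed = 115.2 km/h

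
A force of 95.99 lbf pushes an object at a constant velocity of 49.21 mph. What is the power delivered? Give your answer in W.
P = Fv = 427 N × 22 m/s = 9393 W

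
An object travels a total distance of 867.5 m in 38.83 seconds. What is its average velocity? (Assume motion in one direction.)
v_avg = Δd / Δt = 867.5 / 38.83 = 22.34 m/s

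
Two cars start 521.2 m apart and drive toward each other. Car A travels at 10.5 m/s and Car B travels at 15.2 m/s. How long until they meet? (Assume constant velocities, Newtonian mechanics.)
Combined speed: v_combined = 10.5 + 15.2 = 25.7 m/s
Time to meet: t = d/25.7 = 521.2/25.7 = 20.28 s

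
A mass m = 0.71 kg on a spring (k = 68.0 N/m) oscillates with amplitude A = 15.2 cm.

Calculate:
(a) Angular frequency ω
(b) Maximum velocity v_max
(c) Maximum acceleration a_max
ω = √(k/m) = √(68.0/0.71) = 9.786 rad/s
v_max = ωA = 9.786×0.152 = 1.488 m/s
a_max = ω²A = 9.786²×0.152 = 14.56 m/s²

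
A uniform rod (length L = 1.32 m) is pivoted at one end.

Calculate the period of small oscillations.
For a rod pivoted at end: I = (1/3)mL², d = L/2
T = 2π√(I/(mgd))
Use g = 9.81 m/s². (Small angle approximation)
I/m = (1/3)L² = 0.5808 m²; d = L/2 = 0.66 m
T = 2π√(I/(mgd)) = 2π√(0.5808/(9.81×0.66)) = 1.882 s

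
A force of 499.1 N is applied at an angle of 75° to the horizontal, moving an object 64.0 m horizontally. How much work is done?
W = Fd cosθ = 499.1×64.0×cos(75°) = 8267.3 J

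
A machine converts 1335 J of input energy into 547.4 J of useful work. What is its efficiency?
η = W_out/W_in = 547.4/1335 = 0.41 = 41.0%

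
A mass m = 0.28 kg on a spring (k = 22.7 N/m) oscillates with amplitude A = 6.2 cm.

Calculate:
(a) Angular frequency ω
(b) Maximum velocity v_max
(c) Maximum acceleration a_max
ω = √(k/m) = √(22.7/0.28) = 9.004 rad/s
v_max = ωA = 9.004×0.062 = 0.5582 m/s
a_max = ω²A = 9.004²×0.062 = 5.026 m/s²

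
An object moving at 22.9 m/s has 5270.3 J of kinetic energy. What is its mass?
KE = ½mv² → m = 2KE/v² = 2×5270.3/22.9² = 20.1 kg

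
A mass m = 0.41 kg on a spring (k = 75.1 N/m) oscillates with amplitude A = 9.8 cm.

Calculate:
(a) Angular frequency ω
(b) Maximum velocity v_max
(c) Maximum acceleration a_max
ω = √(k/m) = √(75.1/0.41) = 13.53 rad/s
v_max = ωA = 13.53×0.098 = 1.326 m/s
a_max = ω²A = 13.53²×0.098 = 17.95 m/s²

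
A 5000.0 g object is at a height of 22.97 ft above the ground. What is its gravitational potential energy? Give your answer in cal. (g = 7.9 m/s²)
PE = mgh = 5 kg × 7.9 m/s² × 7.001 m = 276.5 J = 66.1 cal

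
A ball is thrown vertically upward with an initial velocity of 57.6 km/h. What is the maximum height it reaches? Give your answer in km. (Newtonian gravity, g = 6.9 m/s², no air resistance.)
h_max = v₀²/(2g) (with unit conversion) = 0.01855 km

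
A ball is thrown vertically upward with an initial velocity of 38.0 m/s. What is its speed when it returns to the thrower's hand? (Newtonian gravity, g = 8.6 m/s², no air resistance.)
By conservation of energy, the ball returns at the same speed = 38.0 m/s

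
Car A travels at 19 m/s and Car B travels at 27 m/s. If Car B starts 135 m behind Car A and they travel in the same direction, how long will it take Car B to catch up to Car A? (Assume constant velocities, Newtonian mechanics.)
Relative speed: v_rel = 27 - 19 = 8 m/s
Time to catch: t = d₀/v_rel = 135/8 = 16.88 s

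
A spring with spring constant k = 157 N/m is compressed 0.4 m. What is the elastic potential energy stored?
PE = ½kx² = ½×157×0.4² = 12.56 J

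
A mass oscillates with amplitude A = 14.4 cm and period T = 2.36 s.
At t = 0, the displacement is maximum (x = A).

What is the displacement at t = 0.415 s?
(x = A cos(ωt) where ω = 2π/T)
ω = 2π/T = 2π/2.36 = 2.662 rad/s
x = A cos(ωt) = 14.4×cos(2.662×0.415) = 6.469 cm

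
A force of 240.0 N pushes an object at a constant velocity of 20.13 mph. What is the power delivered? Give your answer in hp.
P = Fv = 240 N × 8.999 m/s = 2160 W = 2.896 hp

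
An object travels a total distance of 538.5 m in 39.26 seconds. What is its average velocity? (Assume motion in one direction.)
v_avg = Δd / Δt = 538.5 / 39.26 = 13.72 m/s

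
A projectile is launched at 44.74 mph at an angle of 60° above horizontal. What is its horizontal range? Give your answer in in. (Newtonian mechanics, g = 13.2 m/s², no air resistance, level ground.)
R = v₀² sin(2θ) / g (with unit conversion) = 1033.0 in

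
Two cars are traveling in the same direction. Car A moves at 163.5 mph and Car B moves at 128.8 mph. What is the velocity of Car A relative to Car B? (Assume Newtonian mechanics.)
v_rel = v_A - v_B = 163.5 - 128.8 = 34.7 mph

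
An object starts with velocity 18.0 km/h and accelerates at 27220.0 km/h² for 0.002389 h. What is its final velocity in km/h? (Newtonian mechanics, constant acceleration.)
v = v₀ + at (with unit conversion) = 83.03 km/h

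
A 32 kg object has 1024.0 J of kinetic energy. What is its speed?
KE = ½mv² → v = √(2KE/m) = √(2×1024.0/32) = 8.0 m/s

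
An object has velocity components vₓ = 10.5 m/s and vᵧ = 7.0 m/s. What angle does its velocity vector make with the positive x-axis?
θ = arctan(vᵧ/vₓ) = arctan(7.0/10.5) = 33.69°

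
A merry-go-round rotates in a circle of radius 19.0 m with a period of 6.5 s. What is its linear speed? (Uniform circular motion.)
v = 2πr/T = 2π×19.0/6.5 = 18.37 m/s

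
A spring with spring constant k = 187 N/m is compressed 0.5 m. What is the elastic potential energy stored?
PE = ½kx² = ½×187×0.5² = 23.38 J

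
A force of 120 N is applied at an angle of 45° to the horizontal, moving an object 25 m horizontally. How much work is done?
W = Fd cosθ = 120×25×cos(45°) = 2121.3 J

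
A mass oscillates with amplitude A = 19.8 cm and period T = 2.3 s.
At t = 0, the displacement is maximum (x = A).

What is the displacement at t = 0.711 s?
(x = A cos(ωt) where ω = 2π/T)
ω = 2π/T = 2π/2.3 = 2.732 rad/s
x = A cos(ωt) = 19.8×cos(2.732×0.711) = -7.188 cm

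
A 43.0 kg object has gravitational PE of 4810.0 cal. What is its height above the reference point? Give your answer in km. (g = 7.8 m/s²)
PE = mgh → h = PE/(mg) = 2.013e+04 J / (43 kg × 7.8 m/s²) = 60 m = 0.06 km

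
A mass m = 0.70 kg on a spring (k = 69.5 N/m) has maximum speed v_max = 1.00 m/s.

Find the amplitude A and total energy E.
½mv²_max = ½kA² → A = v_max√(m/k) = 1.0×√(0.7/69.5) = 0.1004 m = 10.04 cm
E = ½mv²_max = ½×0.7×1.0² = 0.35 J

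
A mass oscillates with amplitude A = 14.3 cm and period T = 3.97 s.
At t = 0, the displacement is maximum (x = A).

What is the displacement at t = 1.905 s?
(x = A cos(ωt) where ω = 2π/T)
ω = 2π/T = 2π/3.97 = 1.583 rad/s
x = A cos(ωt) = 14.3×cos(1.583×1.905) = -14.19 cm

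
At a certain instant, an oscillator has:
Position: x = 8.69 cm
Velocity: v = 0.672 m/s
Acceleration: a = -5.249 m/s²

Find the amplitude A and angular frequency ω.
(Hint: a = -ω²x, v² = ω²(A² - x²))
a = −ω²x → ω = √(|a|/x) = √(5.249/0.0869) = 7.772 rad/s
v² = ω²(A² − x²) → A = √(x² + v²/ω²) = √(0.0869² + 0.672²/7.772²) = 0.1226 m = 12.26 cm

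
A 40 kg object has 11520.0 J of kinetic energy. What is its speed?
KE = ½mv² → v = √(2KE/m) = √(2×11520.0/40) = 24.0 m/s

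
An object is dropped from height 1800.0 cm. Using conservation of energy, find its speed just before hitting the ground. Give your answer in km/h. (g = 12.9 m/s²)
mgh = ½mv² → v = √(2gh) = √(2×12.9×18) = 21.55 m/s = 77.58 km/h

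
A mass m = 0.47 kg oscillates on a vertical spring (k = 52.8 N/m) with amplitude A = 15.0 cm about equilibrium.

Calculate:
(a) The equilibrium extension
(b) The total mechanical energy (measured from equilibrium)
x_eq = mg/k = 0.47×9.81/52.8 = 0.08732 m = 8.732 cm
E = ½kA² = ½×52.8×(0.15)² = 0.594 J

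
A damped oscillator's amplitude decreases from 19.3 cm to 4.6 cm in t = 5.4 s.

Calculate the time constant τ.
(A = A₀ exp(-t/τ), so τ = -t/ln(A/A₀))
A/A₀ = 4.6/19.3 = 0.2383; ln(A/A₀) = -1.434
τ = −t/ln(A/A₀) = −5.4/-1.434 = 3.766 s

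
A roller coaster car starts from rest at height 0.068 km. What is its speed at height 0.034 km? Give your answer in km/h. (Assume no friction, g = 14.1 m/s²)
mgh₁ = ½mv₂² + mgh₂ → v₂ = √(2g(h₁−h₂)) = √(2×14.1×(68−34)) = 30.96 m/s = 111.5 km/h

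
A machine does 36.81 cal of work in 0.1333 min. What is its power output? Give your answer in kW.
P = W/t = 154 J / 7.998 s = 19.26 W = 0.01926 kW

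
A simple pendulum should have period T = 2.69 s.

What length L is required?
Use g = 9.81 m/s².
T = 2π√(L/g) → L = g(T/2π)² = 9.81×(2.69/2π)² = 1.798 m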